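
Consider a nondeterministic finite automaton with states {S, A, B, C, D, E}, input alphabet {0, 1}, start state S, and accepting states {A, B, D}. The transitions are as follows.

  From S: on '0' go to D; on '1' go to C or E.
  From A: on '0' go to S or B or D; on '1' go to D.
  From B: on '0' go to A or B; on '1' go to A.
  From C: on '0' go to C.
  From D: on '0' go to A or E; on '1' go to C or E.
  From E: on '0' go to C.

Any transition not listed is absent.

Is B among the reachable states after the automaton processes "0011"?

Start in {S}.
Read '0': S→{D}; now {D}.
Read '0': D→{A, E}; now {A, E}.
Read '1': A→{D}, E→∅; now {D}.
Read '1': D→{C, E}; now {C, E}.
State B is not in {C, E}.

No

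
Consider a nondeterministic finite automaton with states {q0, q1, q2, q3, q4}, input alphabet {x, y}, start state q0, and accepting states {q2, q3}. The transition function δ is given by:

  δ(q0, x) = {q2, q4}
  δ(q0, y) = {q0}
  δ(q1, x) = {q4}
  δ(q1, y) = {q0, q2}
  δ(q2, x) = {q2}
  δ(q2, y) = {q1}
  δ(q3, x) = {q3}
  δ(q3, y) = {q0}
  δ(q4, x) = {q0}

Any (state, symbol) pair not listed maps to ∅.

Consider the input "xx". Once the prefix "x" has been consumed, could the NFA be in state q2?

Start in {q0}.
Read 'x': q0→{q2, q4}; now {q2, q4}.
State q2 is in {q2, q4}.

Yes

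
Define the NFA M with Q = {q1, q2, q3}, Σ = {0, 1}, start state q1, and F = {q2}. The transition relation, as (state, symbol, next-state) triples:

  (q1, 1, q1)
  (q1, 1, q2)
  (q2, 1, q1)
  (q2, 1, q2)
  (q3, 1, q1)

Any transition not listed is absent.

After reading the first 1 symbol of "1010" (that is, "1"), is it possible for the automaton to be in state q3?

Start in {q1}.
Read '1': q1→{q1, q2}; now {q1, q2}.
State q3 is not in {q1, q2}.

No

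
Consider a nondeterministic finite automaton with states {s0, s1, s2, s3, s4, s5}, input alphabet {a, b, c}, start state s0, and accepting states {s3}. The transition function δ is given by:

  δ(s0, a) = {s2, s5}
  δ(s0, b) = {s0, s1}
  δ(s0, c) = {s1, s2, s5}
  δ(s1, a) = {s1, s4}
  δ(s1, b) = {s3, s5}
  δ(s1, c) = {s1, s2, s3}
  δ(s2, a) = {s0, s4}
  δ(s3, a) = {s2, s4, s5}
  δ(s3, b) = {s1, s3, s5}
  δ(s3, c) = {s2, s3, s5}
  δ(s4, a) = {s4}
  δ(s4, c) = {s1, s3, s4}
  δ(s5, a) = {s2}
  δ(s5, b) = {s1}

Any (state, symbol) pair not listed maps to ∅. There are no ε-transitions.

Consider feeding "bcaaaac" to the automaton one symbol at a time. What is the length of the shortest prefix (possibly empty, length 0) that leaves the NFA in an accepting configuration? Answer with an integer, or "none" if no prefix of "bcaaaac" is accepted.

Start in {s0}.
Read 'b': s0→{s0, s1}; now {s0, s1}.
Read 'c': s0→{s1, s2, s5}, s1→{s1, s2, s3}; now {s1, s2, s3, s5}.
None of the earlier sets intersect F, but {s1, s2, s3, s5} does.

2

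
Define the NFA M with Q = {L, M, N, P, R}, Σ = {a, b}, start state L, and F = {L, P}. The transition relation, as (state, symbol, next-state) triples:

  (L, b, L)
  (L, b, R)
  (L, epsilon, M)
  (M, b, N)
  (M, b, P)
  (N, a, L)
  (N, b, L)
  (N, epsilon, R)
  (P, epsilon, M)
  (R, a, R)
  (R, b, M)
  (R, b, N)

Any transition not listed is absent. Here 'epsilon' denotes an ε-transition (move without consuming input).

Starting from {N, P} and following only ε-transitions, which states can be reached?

Begin with {N, P}.
ε-move P → M; add M.
ε-move N → R; add R.

{M, N, P, R}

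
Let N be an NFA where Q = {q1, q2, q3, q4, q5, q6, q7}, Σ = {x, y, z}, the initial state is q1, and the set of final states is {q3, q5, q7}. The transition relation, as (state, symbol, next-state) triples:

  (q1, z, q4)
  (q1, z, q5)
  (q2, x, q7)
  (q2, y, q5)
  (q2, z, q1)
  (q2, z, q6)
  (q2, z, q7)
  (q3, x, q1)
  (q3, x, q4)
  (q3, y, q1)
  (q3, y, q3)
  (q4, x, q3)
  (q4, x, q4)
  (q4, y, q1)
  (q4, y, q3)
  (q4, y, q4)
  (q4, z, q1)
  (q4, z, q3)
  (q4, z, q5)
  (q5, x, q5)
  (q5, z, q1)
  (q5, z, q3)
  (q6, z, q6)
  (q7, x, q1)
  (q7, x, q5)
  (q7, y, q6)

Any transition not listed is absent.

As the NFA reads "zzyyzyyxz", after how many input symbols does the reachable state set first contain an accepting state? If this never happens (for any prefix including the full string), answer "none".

1

Start in {q1}.
Read 'z': q1→{q4, q5}; now {q4, q5}.
None of the earlier sets intersect F, but {q4, q5} does.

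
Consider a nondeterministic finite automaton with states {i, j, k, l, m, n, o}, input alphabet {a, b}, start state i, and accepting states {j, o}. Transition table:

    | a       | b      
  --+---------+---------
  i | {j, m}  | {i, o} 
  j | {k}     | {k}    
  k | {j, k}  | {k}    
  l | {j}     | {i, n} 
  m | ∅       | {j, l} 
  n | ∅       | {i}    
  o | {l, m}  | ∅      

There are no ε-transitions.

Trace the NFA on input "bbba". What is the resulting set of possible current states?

{j, l, m}

Start in {i}.
Read 'b': i→{i, o}; now {i, o}.
Read 'b': i→{i, o}, o→∅; now {i, o}.
Read 'b': i→{i, o}, o→∅; now {i, o}.
Read 'a': i→{j, m}, o→{l, m}; now {j, l, m}.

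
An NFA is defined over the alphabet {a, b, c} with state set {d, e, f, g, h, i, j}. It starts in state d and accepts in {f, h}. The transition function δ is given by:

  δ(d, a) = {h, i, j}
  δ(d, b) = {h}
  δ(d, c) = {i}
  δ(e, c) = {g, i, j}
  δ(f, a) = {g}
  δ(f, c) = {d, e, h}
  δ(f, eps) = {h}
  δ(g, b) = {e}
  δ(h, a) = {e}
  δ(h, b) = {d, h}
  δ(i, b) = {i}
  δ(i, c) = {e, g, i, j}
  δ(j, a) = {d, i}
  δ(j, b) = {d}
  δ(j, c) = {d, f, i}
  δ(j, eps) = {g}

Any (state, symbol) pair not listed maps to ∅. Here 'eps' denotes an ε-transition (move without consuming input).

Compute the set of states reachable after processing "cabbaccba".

∅

Start in {d}.
Read 'c': {d} → {i}.
Read 'a': {i} → ∅.
The set is empty and remains empty for the remaining 7 symbols.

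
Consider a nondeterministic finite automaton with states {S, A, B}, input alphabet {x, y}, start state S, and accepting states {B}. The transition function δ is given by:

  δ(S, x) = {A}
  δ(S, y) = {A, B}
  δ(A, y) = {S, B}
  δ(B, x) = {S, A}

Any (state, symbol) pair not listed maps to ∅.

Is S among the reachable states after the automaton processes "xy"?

Start in {S}.
Read 'x': S→{A}; now {A}.
Read 'y': A→{S, B}; now {S, B}.
State S is in {S, B}.

Yes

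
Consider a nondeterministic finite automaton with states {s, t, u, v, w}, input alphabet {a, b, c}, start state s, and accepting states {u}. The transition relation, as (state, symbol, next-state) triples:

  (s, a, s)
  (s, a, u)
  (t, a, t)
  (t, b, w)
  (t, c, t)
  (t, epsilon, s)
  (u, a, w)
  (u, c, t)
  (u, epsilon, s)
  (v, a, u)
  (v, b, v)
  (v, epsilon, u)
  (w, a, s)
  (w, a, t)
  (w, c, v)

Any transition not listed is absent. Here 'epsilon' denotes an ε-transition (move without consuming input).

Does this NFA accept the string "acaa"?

Start in {s}.
Read 'a': s→{s, u}; now {s, u}.
Read 'c': s→∅, u→{t}; union {t}; ε-closure = {s, t}.
Read 'a': s→{s, u}, t→{t}; now {s, t, u}.
Read 'a': s→{s, u}, t→{t}, u→{w}; now {s, t, u, w}.
The final set {s, t, u, w} contains the accepting state u.

Yes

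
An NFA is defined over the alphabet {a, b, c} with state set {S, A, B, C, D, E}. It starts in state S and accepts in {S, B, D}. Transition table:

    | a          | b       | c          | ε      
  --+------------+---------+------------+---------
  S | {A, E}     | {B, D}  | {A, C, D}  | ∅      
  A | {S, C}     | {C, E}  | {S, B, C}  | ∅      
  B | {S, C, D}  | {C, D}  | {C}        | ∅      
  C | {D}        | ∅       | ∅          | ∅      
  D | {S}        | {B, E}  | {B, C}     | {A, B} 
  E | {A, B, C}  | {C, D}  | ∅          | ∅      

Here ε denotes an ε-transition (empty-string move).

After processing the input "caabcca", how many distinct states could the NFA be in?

Start in {S}.
Read 'c': {S} → {A, B, C, D}.
Read 'a': {A, B, C, D} → {S, A, B, C, D}.
Read 'a': {S, A, B, C, D} → {S, A, B, C, D, E}.
Read 'b': {S, A, B, C, D, E} → {A, B, C, D, E}.
Read 'c': {A, B, C, D, E} → {S, B, C}.
Read 'c': {S, B, C} → {A, B, C, D}.
Read 'a': {A, B, C, D} → {S, A, B, C, D}.
That set has 5 states.

5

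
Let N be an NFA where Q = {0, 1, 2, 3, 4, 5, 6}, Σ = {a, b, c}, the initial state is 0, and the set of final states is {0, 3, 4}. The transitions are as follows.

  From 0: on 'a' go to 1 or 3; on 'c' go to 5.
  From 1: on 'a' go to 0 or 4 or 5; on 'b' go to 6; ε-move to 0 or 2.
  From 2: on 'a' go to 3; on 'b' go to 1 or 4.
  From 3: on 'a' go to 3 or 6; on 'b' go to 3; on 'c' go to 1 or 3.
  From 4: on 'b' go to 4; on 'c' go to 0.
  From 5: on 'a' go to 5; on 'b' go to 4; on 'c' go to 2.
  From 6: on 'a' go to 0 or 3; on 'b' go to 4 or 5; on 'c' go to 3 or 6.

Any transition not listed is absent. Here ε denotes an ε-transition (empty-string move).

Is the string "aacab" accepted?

Start in {0}.
Read 'a': 0→{1, 3}; union {1, 3}; ε-closure = {0, 1, 2, 3}.
Read 'a': 0→{1, 3}, 1→{0, 4, 5}, 2→{3}, 3→{3, 6}; union {0, 1, 3, 4, 5, 6}; ε-closure = {0, 1, 2, 3, 4, 5, 6}.
Read 'c': 0→{5}, 1→∅, 2→∅, 3→{1, 3}, 4→{0}, 5→{2}, 6→{3, 6}; now {0, 1, 2, 3, 5, 6}.
Read 'a': 0→{1, 3}, 1→{0, 4, 5}, 2→{3}, 3→{3, 6}, 5→{5}, 6→{0, 3}; union {0, 1, 3, 4, 5, 6}; ε-closure = {0, 1, 2, 3, 4, 5, 6}.
Read 'b': 0→∅, 1→{6}, 2→{1, 4}, 3→{3}, 4→{4}, 5→{4}, 6→{4, 5}; union {1, 3, 4, 5, 6}; ε-closure = {0, 1, 2, 3, 4, 5, 6}.
The final set {0, 1, 2, 3, 4, 5, 6} contains the accepting states 0, 3, 4.

Yes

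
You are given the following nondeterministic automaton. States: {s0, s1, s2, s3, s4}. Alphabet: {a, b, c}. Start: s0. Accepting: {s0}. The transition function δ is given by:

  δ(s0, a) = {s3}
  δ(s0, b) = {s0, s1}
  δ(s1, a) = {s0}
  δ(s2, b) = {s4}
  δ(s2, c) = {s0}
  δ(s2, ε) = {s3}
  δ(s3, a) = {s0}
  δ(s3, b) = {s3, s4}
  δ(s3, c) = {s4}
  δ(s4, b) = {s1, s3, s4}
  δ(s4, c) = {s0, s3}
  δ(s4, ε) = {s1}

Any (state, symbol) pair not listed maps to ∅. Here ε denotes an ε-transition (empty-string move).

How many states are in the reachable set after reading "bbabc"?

Start in {s0}.
Read 'b': {s0} → {s0, s1}.
Read 'b': {s0, s1} → {s0, s1}.
Read 'a': {s0, s1} → {s0, s3}.
Read 'b': {s0, s3} → {s0, s1, s3, s4}.
Read 'c': {s0, s1, s3, s4} → {s0, s1, s3, s4}.
That set has 4 states.

4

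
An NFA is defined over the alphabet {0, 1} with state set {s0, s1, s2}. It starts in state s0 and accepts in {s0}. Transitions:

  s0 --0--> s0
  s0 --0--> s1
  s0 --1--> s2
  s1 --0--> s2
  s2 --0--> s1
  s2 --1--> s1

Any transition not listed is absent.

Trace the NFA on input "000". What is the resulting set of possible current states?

Start in {s0}.
Read '0': s0→{s0, s1}; now {s0, s1}.
Read '0': s0→{s0, s1}, s1→{s2}; now {s0, s1, s2}.
Read '0': s0→{s0, s1}, s1→{s2}, s2→{s1}; now {s0, s1, s2}.

{s0, s1, s2}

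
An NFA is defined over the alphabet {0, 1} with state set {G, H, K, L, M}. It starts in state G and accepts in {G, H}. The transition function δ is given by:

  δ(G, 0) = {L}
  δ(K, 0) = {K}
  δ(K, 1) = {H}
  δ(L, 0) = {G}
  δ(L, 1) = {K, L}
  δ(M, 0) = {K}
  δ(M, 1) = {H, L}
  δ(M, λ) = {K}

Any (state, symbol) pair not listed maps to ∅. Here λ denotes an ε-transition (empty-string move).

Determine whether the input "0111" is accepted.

Yes

Start in {G}.
Read '0': {G} → {L}.
Read '1': {L} → {K, L}.
Read '1': {K, L} → {H, K, L}.
Read '1': {H, K, L} → {H, K, L}.
The final set {H, K, L} contains the accepting state H.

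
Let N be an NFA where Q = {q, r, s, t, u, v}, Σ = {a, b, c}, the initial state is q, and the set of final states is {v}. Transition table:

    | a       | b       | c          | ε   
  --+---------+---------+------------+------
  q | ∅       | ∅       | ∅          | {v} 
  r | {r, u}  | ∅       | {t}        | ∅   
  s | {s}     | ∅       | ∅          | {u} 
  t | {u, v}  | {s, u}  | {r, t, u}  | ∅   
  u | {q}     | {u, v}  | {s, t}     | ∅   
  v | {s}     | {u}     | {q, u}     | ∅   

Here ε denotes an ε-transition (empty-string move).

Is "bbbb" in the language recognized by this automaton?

Yes

Start: ε-closure({q}) = {q, v}.
Read 'b': q→∅, v→{u}; now {u}.
Read 'b': u→{u, v}; now {u, v}.
Read 'b': u→{u, v}, v→{u}; now {u, v}.
Read 'b': u→{u, v}, v→{u}; now {u, v}.
The final set {u, v} contains the accepting state v.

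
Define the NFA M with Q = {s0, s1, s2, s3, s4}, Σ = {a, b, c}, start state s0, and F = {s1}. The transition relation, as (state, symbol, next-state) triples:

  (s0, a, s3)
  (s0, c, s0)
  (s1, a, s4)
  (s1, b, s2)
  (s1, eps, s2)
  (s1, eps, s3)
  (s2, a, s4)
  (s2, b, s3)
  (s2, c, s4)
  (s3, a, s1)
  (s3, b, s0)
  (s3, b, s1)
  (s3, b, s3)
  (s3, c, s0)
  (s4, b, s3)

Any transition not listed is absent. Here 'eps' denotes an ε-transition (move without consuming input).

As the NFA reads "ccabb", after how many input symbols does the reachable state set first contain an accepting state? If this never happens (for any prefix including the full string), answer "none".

4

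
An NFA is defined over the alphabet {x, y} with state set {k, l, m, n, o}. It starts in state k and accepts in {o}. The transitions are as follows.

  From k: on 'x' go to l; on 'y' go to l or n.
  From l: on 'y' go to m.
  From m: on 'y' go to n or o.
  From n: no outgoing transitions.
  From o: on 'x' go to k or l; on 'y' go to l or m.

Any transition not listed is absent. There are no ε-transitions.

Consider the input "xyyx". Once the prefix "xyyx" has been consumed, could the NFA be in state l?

Start in {k}.
Read 'x': k→{l}; now {l}.
Read 'y': l→{m}; now {m}.
Read 'y': m→{n, o}; now {n, o}.
Read 'x': n→∅, o→{k, l}; now {k, l}.
State l is in {k, l}.

Yes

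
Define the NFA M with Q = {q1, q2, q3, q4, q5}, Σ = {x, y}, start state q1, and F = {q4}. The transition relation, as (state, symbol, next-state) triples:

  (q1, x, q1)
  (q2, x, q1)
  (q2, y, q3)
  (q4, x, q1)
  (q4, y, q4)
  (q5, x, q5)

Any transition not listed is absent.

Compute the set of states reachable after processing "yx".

∅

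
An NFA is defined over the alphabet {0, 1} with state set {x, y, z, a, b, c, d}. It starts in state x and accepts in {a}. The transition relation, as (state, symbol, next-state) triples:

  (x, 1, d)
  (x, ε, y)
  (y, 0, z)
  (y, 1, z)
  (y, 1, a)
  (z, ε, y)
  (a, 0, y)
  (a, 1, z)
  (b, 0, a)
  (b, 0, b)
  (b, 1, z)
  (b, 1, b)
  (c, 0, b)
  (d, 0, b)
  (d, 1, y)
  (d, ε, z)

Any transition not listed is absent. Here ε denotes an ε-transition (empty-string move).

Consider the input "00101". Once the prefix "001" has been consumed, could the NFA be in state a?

Yes

Start: ε-closure({x}) = {x, y}.
Read '0': {x, y} → {y, z}.
Read '0': {y, z} → {y, z}.
Read '1': {y, z} → {y, z, a}.
State a is in {y, z, a}.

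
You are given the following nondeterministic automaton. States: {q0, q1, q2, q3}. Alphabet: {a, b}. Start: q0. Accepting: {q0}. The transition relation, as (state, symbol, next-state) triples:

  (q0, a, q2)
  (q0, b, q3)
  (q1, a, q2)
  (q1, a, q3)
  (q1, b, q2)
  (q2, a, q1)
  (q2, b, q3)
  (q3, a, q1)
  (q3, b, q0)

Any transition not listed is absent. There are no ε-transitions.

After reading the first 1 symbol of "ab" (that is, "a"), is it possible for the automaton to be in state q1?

No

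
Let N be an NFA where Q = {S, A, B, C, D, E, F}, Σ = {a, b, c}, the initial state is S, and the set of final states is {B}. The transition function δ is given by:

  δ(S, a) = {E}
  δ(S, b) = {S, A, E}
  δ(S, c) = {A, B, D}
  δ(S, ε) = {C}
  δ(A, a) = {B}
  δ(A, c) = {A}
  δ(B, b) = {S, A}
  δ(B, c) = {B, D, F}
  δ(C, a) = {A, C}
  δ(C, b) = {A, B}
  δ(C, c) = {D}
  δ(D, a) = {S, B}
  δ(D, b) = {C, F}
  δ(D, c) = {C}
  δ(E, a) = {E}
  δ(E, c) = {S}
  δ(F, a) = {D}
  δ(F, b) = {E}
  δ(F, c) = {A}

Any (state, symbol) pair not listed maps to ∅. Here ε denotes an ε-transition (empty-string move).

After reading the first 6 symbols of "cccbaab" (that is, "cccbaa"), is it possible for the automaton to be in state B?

Start: ε-closure({S}) = {S, C}.
Read 'c': S→{A, B, D}, C→{D}; now {A, B, D}.
Read 'c': A→{A}, B→{B, D, F}, D→{C}; now {A, B, C, D, F}.
Read 'c': A→{A}, B→{B, D, F}, C→{D}, D→{C}, F→{A}; now {A, B, C, D, F}.
Read 'b': A→∅, B→{S, A}, C→{A, B}, D→{C, F}, F→{E}; now {S, A, B, C, E, F}.
Read 'a': S→{E}, A→{B}, B→∅, C→{A, C}, E→{E}, F→{D}; now {A, B, C, D, E}.
Read 'a': A→{B}, B→∅, C→{A, C}, D→{S, B}, E→{E}; now {S, A, B, C, E}.
State B is in {S, A, B, C, E}.

Yes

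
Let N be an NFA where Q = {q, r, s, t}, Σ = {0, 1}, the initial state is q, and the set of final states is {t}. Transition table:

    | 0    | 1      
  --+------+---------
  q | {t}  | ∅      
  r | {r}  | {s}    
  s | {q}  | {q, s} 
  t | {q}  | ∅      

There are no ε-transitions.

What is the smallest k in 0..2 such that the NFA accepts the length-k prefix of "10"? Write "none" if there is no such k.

Start in {q}.
Read '1': q→∅; now ∅.
The set is empty and remains empty for the remaining 1 symbol.
No reachable set along the way intersects F.

none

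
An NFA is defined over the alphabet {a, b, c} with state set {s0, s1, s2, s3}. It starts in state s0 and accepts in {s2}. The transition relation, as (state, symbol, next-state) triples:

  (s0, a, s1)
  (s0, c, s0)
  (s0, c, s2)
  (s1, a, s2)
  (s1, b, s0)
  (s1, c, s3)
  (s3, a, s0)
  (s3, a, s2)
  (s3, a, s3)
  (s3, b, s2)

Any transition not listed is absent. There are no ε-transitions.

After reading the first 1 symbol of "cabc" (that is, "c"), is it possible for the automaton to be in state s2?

Yes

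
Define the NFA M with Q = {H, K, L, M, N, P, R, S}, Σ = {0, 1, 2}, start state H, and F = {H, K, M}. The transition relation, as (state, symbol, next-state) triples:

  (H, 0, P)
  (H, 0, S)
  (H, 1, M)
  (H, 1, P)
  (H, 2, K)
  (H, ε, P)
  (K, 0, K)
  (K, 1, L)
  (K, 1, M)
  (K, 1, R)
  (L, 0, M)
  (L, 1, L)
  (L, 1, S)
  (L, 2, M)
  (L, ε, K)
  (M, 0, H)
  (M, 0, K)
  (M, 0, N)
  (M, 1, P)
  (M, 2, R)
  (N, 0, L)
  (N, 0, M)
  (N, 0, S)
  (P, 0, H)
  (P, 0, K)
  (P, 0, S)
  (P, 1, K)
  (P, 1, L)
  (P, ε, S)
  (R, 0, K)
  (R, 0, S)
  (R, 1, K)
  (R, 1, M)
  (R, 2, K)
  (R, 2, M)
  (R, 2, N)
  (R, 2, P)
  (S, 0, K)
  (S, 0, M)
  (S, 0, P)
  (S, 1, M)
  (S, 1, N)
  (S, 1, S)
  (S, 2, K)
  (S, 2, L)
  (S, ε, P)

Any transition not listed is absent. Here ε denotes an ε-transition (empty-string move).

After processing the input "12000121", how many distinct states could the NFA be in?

7

Start: ε-closure({H}) = {H, P, S}.
Read '1': {H, P, S} → {K, L, M, N, P, S}.
Read '2': {K, L, M, N, P, S} → {K, L, M, R}.
Read '0': {K, L, M, R} → {H, K, M, N, P, S}.
Read '0': {H, K, M, N, P, S} → {H, K, L, M, N, P, S}.
Read '0': {H, K, L, M, N, P, S} → {H, K, L, M, N, P, S}.
Read '1': {H, K, L, M, N, P, S} → {K, L, M, N, P, R, S}.
Read '2': {K, L, M, N, P, R, S} → {K, L, M, N, P, R, S}.
Read '1': {K, L, M, N, P, R, S} → {K, L, M, N, P, R, S}.
That set has 7 states.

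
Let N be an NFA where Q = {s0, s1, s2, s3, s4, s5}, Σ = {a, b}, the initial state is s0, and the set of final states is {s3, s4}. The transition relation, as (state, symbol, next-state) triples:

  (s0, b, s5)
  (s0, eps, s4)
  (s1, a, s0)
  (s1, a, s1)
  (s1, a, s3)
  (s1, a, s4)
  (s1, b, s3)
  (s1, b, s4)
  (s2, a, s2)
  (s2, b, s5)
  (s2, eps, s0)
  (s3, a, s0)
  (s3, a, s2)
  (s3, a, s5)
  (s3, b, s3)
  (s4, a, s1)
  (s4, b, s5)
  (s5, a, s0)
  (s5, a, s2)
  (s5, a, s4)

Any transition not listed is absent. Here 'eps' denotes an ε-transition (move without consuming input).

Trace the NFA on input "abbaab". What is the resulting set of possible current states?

{s3, s4, s5}

Start: ε-closure({s0}) = {s0, s4}.
Read 'a': {s0, s4} → {s1}.
Read 'b': {s1} → {s3, s4}.
Read 'b': {s3, s4} → {s3, s5}.
Read 'a': {s3, s5} → {s0, s2, s4, s5}.
Read 'a': {s0, s2, s4, s5} → {s0, s1, s2, s4}.
Read 'b': {s0, s1, s2, s4} → {s3, s4, s5}.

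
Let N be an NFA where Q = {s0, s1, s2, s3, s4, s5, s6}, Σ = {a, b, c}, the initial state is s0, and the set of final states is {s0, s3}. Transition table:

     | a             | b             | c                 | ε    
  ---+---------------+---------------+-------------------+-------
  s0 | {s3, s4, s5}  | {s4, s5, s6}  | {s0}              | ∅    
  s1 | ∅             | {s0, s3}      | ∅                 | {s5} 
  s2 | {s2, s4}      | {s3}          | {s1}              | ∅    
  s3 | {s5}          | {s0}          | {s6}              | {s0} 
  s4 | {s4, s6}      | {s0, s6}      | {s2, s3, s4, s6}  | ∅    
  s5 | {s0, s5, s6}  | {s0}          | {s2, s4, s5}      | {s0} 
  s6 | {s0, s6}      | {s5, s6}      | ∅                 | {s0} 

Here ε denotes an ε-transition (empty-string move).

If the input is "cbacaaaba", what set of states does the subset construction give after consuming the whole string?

{s0, s3, s4, s5, s6}

Start in {s0}.
Read 'c': s0→{s0}; now {s0}.
Read 'b': s0→{s4, s5, s6}; union {s4, s5, s6}; ε-closure = {s0, s4, s5, s6}.
Read 'a': s0→{s3, s4, s5}, s4→{s4, s6}, s5→{s0, s5, s6}, s6→{s0, s6}; now {s0, s3, s4, s5, s6}.
Read 'c': s0→{s0}, s3→{s6}, s4→{s2, s3, s4, s6}, s5→{s2, s4, s5}, s6→∅; now {s0, s2, s3, s4, s5, s6}.
Read 'a': s0→{s3, s4, s5}, s2→{s2, s4}, s3→{s5}, s4→{s4, s6}, s5→{s0, s5, s6}, s6→{s0, s6}; now {s0, s2, s3, s4, s5, s6}.
Read 'a': s0→{s3, s4, s5}, s2→{s2, s4}, s3→{s5}, s4→{s4, s6}, s5→{s0, s5, s6}, s6→{s0, s6}; now {s0, s2, s3, s4, s5, s6}.
Read 'a': s0→{s3, s4, s5}, s2→{s2, s4}, s3→{s5}, s4→{s4, s6}, s5→{s0, s5, s6}, s6→{s0, s6}; now {s0, s2, s3, s4, s5, s6}.
Read 'b': s0→{s4, s5, s6}, s2→{s3}, s3→{s0}, s4→{s0, s6}, s5→{s0}, s6→{s5, s6}; now {s0, s3, s4, s5, s6}.
Read 'a': s0→{s3, s4, s5}, s3→{s5}, s4→{s4, s6}, s5→{s0, s5, s6}, s6→{s0, s6}; now {s0, s3, s4, s5, s6}.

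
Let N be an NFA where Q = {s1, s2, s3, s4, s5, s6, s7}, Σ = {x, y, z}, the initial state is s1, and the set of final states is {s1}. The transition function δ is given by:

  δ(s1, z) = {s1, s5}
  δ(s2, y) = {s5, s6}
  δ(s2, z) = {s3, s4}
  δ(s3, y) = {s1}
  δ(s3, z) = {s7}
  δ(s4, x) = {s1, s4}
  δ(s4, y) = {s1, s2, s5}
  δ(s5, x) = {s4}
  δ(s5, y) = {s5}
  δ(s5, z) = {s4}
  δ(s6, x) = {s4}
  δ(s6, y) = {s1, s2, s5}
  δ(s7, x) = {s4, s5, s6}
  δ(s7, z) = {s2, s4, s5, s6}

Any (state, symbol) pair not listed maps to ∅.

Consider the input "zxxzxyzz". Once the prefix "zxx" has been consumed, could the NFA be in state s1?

Start in {s1}.
Read 'z': s1→{s1, s5}; now {s1, s5}.
Read 'x': s1→∅, s5→{s4}; now {s4}.
Read 'x': s4→{s1, s4}; now {s1, s4}.
State s1 is in {s1, s4}.

Yes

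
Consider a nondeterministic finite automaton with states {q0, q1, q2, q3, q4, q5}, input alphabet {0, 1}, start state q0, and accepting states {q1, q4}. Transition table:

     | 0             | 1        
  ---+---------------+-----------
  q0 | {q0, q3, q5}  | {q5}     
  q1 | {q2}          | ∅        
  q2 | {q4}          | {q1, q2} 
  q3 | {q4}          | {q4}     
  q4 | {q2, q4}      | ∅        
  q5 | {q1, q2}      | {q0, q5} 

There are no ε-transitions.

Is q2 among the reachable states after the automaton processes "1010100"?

Yes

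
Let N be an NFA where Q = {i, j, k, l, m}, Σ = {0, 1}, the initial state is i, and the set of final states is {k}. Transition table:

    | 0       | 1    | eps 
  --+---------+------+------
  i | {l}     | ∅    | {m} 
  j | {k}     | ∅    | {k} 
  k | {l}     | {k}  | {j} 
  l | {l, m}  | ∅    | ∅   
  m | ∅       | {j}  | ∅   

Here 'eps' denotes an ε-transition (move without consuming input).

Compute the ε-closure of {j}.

{j, k}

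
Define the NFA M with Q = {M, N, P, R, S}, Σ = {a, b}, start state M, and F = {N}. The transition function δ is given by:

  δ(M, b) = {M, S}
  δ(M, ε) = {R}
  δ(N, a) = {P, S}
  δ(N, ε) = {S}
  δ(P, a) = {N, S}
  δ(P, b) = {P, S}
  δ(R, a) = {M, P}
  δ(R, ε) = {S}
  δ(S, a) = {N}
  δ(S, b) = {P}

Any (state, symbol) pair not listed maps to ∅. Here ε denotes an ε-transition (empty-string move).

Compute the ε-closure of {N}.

{N, S}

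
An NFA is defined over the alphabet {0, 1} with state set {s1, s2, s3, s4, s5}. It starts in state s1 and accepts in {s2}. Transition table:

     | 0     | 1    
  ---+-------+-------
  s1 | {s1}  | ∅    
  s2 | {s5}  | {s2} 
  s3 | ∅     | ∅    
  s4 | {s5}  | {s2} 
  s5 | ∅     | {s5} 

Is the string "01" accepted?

No

Start in {s1}.
Read '0': s1→{s1}; now {s1}.
Read '1': s1→∅; now ∅.
The final set ∅ contains no accepting state.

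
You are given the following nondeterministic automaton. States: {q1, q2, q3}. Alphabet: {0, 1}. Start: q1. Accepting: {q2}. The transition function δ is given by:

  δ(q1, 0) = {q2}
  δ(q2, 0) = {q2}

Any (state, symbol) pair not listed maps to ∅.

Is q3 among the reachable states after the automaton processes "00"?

No

Start in {q1}.
Read '0': q1→{q2}; now {q2}.
Read '0': q2→{q2}; now {q2}.
State q3 is not in {q2}.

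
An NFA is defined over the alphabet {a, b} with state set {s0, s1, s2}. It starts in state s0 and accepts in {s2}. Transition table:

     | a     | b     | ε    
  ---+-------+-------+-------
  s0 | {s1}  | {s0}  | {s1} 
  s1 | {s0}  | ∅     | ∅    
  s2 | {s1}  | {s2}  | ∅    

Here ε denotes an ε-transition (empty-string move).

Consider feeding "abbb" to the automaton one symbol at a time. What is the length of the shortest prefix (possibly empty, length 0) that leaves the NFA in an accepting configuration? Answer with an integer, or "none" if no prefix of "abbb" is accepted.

none

Start: ε-closure({s0}) = {s0, s1}.
Read 'a': {s0, s1} → {s0, s1}.
Read 'b': {s0, s1} → {s0, s1}.
Read 'b': {s0, s1} → {s0, s1}.
Read 'b': {s0, s1} → {s0, s1}.
No reachable set along the way intersects F.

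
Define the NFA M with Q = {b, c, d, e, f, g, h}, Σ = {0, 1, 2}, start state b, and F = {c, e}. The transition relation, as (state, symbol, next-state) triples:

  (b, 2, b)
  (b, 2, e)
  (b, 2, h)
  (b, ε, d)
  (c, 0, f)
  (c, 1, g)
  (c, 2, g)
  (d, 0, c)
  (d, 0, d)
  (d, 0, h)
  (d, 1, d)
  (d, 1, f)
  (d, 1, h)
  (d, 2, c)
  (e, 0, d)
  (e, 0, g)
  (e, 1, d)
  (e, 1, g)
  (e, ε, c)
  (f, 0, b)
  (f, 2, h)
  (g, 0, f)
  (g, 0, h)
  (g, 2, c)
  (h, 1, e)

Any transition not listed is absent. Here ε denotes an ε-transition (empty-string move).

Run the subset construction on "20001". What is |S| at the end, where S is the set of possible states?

Start: ε-closure({b}) = {b, d}.
Read '2': {b, d} → {b, c, d, e, h}.
Read '0': {b, c, d, e, h} → {c, d, f, g, h}.
Read '0': {c, d, f, g, h} → {b, c, d, f, h}.
Read '0': {b, c, d, f, h} → {b, c, d, f, h}.
Read '1': {b, c, d, f, h} → {c, d, e, f, g, h}.
That set has 6 states.

6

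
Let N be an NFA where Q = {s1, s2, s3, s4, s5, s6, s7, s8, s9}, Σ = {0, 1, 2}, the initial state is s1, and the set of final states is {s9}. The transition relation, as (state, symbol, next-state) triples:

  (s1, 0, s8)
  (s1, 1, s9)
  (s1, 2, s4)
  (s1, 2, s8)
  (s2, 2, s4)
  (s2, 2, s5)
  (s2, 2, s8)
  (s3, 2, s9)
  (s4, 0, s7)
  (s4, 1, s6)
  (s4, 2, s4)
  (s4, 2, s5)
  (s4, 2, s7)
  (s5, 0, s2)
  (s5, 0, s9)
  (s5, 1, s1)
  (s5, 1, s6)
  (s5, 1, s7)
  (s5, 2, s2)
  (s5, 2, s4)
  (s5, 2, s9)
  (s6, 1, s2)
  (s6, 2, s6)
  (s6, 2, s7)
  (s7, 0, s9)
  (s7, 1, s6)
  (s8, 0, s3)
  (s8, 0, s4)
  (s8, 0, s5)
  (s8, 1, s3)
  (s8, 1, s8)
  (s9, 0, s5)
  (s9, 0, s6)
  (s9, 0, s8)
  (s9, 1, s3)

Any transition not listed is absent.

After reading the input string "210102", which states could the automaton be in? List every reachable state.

Start in {s1}.
Read '2': {s1} → {s4, s8}.
Read '1': {s4, s8} → {s3, s6, s8}.
Read '0': {s3, s6, s8} → {s3, s4, s5}.
Read '1': {s3, s4, s5} → {s1, s6, s7}.
Read '0': {s1, s6, s7} → {s8, s9}.
Read '2': {s8, s9} → ∅.

∅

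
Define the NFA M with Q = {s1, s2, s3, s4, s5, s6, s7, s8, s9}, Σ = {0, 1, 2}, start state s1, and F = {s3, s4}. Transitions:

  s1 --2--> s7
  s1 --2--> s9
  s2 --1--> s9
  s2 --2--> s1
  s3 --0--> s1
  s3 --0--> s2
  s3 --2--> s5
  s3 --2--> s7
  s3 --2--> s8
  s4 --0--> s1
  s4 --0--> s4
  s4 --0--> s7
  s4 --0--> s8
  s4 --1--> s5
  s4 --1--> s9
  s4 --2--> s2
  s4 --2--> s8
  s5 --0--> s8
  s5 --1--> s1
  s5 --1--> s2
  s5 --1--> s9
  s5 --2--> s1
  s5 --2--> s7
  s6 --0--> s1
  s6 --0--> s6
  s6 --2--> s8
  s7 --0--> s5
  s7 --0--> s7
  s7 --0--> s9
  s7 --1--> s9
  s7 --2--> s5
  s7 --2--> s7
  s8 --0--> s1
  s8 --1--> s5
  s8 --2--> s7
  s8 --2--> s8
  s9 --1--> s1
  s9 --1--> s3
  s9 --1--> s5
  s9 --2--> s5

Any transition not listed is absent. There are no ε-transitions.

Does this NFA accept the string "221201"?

Yes

Start in {s1}.
Read '2': {s1} → {s7, s9}.
Read '2': {s7, s9} → {s5, s7}.
Read '1': {s5, s7} → {s1, s2, s9}.
Read '2': {s1, s2, s9} → {s1, s5, s7, s9}.
Read '0': {s1, s5, s7, s9} → {s5, s7, s8, s9}.
Read '1': {s5, s7, s8, s9} → {s1, s2, s3, s5, s9}.
The final set {s1, s2, s3, s5, s9} contains the accepting state s3.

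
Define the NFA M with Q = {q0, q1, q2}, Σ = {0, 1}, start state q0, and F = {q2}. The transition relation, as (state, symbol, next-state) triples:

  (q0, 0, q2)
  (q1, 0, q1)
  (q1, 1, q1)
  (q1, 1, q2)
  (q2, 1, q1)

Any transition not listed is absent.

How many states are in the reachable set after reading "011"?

Start in {q0}.
Read '0': {q0} → {q2}.
Read '1': {q2} → {q1}.
Read '1': {q1} → {q1, q2}.
That set has 2 states.

2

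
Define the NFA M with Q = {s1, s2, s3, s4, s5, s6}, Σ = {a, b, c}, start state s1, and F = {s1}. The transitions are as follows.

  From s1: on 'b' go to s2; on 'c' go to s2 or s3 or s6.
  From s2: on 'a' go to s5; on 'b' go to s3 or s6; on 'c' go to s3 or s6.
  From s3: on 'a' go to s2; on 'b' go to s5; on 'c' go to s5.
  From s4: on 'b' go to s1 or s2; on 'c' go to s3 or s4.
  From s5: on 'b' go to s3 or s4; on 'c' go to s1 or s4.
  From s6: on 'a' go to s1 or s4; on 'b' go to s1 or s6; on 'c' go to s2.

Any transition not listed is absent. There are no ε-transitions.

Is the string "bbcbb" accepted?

Start in {s1}.
Read 'b': s1→{s2}; now {s2}.
Read 'b': s2→{s3, s6}; now {s3, s6}.
Read 'c': s3→{s5}, s6→{s2}; now {s2, s5}.
Read 'b': s2→{s3, s6}, s5→{s3, s4}; now {s3, s4, s6}.
Read 'b': s3→{s5}, s4→{s1, s2}, s6→{s1, s6}; now {s1, s2, s5, s6}.
The final set {s1, s2, s5, s6} contains the accepting state s1.

Yes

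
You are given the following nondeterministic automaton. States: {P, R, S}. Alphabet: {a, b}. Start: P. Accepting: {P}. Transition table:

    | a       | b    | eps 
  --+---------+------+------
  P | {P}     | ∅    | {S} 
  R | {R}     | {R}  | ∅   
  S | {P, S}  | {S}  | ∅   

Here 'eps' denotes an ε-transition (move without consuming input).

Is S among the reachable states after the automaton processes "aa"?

Start: ε-closure({P}) = {P, S}.
Read 'a': {P, S} → {P, S}.
Read 'a': {P, S} → {P, S}.
State S is in {P, S}.

Yes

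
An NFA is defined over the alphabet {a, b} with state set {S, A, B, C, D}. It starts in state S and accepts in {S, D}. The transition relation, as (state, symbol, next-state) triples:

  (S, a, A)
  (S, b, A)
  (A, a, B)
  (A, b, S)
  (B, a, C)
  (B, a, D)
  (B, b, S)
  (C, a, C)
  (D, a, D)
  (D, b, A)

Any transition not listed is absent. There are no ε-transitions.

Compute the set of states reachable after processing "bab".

{S}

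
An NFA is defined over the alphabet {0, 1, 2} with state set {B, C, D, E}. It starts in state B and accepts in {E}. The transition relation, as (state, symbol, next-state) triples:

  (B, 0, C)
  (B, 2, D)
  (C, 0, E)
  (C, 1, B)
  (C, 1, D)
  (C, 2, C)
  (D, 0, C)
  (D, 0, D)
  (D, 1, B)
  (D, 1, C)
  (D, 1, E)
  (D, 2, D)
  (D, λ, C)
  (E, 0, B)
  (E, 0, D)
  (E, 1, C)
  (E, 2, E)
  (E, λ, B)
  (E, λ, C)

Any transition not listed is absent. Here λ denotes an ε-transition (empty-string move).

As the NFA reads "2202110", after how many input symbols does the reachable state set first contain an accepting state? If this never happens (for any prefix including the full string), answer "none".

Start in {B}.
Read '2': B→{D}; union {D}; ε-closure = {C, D}.
Read '2': C→{C}, D→{D}; now {C, D}.
Read '0': C→{E}, D→{C, D}; union {C, D, E}; ε-closure = {B, C, D, E}.
None of the earlier sets intersect F, but {B, C, D, E} does.

3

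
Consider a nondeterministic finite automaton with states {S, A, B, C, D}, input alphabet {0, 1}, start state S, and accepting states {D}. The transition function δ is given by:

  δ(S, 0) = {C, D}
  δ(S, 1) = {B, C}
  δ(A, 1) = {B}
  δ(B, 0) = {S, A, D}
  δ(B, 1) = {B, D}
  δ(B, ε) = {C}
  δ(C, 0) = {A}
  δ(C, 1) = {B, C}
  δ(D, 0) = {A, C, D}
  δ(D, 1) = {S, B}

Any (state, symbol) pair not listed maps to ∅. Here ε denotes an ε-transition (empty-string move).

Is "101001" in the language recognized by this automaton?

Start in {S}.
Read '1': S→{B, C}; now {B, C}.
Read '0': B→{S, A, D}, C→{A}; now {S, A, D}.
Read '1': S→{B, C}, A→{B}, D→{S, B}; now {S, B, C}.
Read '0': S→{C, D}, B→{S, A, D}, C→{A}; now {S, A, C, D}.
Read '0': S→{C, D}, A→∅, C→{A}, D→{A, C, D}; now {A, C, D}.
Read '1': A→{B}, C→{B, C}, D→{S, B}; now {S, B, C}.
The final set {S, B, C} contains no accepting state.

No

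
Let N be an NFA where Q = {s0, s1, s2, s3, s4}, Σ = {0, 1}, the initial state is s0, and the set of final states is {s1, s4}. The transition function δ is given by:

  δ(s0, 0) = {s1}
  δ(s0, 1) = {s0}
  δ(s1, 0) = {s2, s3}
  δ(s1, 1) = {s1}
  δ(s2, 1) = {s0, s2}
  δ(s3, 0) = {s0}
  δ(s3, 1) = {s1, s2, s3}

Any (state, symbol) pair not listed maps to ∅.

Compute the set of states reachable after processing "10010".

{s0, s1, s2, s3}

Start in {s0}.
Read '1': {s0} → {s0}.
Read '0': {s0} → {s1}.
Read '0': {s1} → {s2, s3}.
Read '1': {s2, s3} → {s0, s1, s2, s3}.
Read '0': {s0, s1, s2, s3} → {s0, s1, s2, s3}.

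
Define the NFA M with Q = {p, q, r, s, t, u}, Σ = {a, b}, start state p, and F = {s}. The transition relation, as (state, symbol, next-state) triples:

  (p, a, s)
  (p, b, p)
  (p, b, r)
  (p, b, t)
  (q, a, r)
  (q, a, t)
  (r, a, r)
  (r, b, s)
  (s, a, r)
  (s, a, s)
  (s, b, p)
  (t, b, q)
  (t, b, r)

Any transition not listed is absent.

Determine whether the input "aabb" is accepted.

Start in {p}.
Read 'a': {p} → {s}.
Read 'a': {s} → {r, s}.
Read 'b': {r, s} → {p, s}.
Read 'b': {p, s} → {p, r, t}.
The final set {p, r, t} contains no accepting state.

No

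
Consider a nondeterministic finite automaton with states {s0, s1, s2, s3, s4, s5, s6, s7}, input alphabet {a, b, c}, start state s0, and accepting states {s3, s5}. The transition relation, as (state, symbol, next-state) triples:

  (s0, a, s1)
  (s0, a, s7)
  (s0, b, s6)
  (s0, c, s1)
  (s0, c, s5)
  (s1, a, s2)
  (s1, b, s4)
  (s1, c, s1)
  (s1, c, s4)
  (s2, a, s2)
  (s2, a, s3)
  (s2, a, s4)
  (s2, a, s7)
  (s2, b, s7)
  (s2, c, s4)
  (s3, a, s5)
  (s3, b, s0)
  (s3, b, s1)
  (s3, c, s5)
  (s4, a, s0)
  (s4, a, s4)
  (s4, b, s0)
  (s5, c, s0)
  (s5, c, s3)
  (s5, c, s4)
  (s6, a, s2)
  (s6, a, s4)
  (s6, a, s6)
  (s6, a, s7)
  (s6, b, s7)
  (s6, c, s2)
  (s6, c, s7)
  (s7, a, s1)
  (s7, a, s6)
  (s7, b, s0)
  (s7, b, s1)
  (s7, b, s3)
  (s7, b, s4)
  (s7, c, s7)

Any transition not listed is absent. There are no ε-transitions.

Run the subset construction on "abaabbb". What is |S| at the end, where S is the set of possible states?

Start in {s0}.
Read 'a': s0→{s1, s7}; now {s1, s7}.
Read 'b': s1→{s4}, s7→{s0, s1, s3, s4}; now {s0, s1, s3, s4}.
Read 'a': s0→{s1, s7}, s1→{s2}, s3→{s5}, s4→{s0, s4}; now {s0, s1, s2, s4, s5, s7}.
Read 'a': s0→{s1, s7}, s1→{s2}, s2→{s2, s3, s4, s7}, s4→{s0, s4}, s5→∅, s7→{s1, s6}; now {s0, s1, s2, s3, s4, s6, s7}.
Read 'b': s0→{s6}, s1→{s4}, s2→{s7}, s3→{s0, s1}, s4→{s0}, s6→{s7}, s7→{s0, s1, s3, s4}; now {s0, s1, s3, s4, s6, s7}.
Read 'b': s0→{s6}, s1→{s4}, s3→{s0, s1}, s4→{s0}, s6→{s7}, s7→{s0, s1, s3, s4}; now {s0, s1, s3, s4, s6, s7}.
Read 'b': s0→{s6}, s1→{s4}, s3→{s0, s1}, s4→{s0}, s6→{s7}, s7→{s0, s1, s3, s4}; now {s0, s1, s3, s4, s6, s7}.
That set has 6 states.

6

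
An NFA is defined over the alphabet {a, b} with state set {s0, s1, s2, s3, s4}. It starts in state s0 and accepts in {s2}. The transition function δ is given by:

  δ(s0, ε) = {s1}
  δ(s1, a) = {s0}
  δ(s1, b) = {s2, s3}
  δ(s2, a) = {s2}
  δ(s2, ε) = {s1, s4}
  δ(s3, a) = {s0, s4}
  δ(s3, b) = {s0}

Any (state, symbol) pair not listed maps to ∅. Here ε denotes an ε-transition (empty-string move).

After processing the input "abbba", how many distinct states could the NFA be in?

4

Start: ε-closure({s0}) = {s0, s1}.
Read 'a': {s0, s1} → {s0, s1}.
Read 'b': {s0, s1} → {s1, s2, s3, s4}.
Read 'b': {s1, s2, s3, s4} → {s0, s1, s2, s3, s4}.
Read 'b': {s0, s1, s2, s3, s4} → {s0, s1, s2, s3, s4}.
Read 'a': {s0, s1, s2, s3, s4} → {s0, s1, s2, s4}.
That set has 4 states.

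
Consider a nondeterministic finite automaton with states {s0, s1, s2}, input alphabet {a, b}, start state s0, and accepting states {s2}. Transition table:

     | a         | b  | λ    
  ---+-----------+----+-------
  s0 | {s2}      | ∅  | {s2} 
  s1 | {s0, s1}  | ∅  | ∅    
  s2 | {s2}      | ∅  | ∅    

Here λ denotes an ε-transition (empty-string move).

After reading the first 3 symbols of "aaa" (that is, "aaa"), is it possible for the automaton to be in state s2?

Start: ε-closure({s0}) = {s0, s2}.
Read 'a': s0→{s2}, s2→{s2}; now {s2}.
Read 'a': s2→{s2}; now {s2}.
Read 'a': s2→{s2}; now {s2}.
State s2 is in {s2}.

Yes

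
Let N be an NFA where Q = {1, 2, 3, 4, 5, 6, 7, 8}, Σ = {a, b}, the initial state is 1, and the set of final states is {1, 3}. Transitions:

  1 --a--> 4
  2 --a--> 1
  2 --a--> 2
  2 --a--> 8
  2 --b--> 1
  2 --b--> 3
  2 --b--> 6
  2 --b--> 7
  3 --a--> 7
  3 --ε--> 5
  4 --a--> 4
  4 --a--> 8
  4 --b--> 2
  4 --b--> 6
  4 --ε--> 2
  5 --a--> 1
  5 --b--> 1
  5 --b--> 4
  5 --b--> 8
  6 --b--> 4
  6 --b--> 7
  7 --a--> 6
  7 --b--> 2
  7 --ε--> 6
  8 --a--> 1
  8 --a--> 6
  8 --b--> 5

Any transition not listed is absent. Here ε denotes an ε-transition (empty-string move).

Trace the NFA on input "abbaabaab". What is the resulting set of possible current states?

{1, 2, 3, 4, 5, 6, 7}

Start in {1}.
Read 'a': 1→{4}; union {4}; ε-closure = {2, 4}.
Read 'b': 2→{1, 3, 6, 7}, 4→{2, 6}; union {1, 2, 3, 6, 7}; ε-closure = {1, 2, 3, 5, 6, 7}.
Read 'b': 1→∅, 2→{1, 3, 6, 7}, 3→∅, 5→{1, 4, 8}, 6→{4, 7}, 7→{2}; union {1, 2, 3, 4, 6, 7, 8}; ε-closure = {1, 2, 3, 4, 5, 6, 7, 8}.
Read 'a': 1→{4}, 2→{1, 2, 8}, 3→{7}, 4→{4, 8}, 5→{1}, 6→∅, 7→{6}, 8→{1, 6}; now {1, 2, 4, 6, 7, 8}.
Read 'a': 1→{4}, 2→{1, 2, 8}, 4→{4, 8}, 6→∅, 7→{6}, 8→{1, 6}; now {1, 2, 4, 6, 8}.
Read 'b': 1→∅, 2→{1, 3, 6, 7}, 4→{2, 6}, 6→{4, 7}, 8→{5}; now {1, 2, 3, 4, 5, 6, 7}.
Read 'a': 1→{4}, 2→{1, 2, 8}, 3→{7}, 4→{4, 8}, 5→{1}, 6→∅, 7→{6}; now {1, 2, 4, 6, 7, 8}.
Read 'a': 1→{4}, 2→{1, 2, 8}, 4→{4, 8}, 6→∅, 7→{6}, 8→{1, 6}; now {1, 2, 4, 6, 8}.
Read 'b': 1→∅, 2→{1, 3, 6, 7}, 4→{2, 6}, 6→{4, 7}, 8→{5}; now {1, 2, 3, 4, 5, 6, 7}.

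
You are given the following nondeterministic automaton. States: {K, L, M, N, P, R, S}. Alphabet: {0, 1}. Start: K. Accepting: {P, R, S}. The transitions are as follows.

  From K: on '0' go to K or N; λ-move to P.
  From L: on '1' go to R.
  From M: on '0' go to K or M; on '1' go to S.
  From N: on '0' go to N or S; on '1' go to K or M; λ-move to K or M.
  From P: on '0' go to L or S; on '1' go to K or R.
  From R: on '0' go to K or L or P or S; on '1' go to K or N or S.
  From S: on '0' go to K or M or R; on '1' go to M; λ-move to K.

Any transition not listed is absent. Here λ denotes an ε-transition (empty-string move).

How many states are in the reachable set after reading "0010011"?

6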